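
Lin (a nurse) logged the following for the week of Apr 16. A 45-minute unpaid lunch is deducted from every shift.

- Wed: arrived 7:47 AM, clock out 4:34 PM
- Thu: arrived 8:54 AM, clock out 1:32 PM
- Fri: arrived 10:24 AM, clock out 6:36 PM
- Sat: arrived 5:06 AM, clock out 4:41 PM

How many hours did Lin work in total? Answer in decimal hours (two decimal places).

30.20 hours

Wed: 7:47 AM–4:34 PM = 8 h 47 min; less 45 min break → 8 h 2 min
Thu: 8:54 AM–1:32 PM = 4 h 38 min; less 45 min break → 3 h 53 min
Fri: 10:24 AM–6:36 PM = 8 h 12 min; less 45 min break → 7 h 27 min
Sat: 5:06 AM–4:41 PM = 11 h 35 min; less 45 min break → 10 h 50 min
Total: 8 h 2 min + 3 h 53 min + 7 h 27 min + 10 h 50 min = 30 h 12 min.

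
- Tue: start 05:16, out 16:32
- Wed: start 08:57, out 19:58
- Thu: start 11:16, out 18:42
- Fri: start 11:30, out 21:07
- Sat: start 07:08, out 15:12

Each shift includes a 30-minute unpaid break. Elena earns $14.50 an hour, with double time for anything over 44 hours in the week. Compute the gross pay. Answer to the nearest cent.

Tue: 05:16–16:32 = 11 h 16 min; less 30 min break → 10 h 46 min
Wed: 08:57–19:58 = 11 h 1 min; less 30 min break → 10 h 31 min
Thu: 11:16–18:42 = 7 h 26 min; less 30 min break → 6 h 56 min
Fri: 11:30–21:07 = 9 h 37 min; less 30 min break → 9 h 7 min
Sat: 07:08–15:12 = 8 h 4 min; less 30 min break → 7 h 34 min
Total worked: 44 h 54 min = 2694 min.
Regular 44 h 0 min = 2640 min at $14.50/h; overtime 0 h 54 min = 54 min at $29.00/h.
Pay = (2640 × $14.50 + 54 × $29.00) ÷ 60 = $664.10.

$664.10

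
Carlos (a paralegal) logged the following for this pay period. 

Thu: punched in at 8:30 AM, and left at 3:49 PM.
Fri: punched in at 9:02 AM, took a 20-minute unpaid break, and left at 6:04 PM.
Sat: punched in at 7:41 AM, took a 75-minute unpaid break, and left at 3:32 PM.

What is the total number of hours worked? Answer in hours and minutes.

Thu: 8:30 AM–3:49 PM = 7 h 19 min
Fri: 9:02 AM–6:04 PM = 9 h 2 min; less 20 min break → 8 h 42 min
Sat: 7:41 AM–3:32 PM = 7 h 51 min; less 75 min break → 6 h 36 min
Total: 7 h 19 min + 8 h 42 min + 6 h 36 min = 22 h 37 min.

22 h 37 min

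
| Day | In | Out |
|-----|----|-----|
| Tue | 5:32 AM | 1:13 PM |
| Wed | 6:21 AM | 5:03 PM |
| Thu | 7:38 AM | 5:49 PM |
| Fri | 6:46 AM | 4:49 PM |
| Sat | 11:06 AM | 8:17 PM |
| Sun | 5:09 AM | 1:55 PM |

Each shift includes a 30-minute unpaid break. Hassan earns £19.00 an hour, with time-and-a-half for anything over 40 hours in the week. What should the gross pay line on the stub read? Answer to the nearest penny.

£1146.65

Tue: 5:32 AM–1:13 PM = 7 h 41 min; less 30 min break → 7 h 11 min
Wed: 6:21 AM–5:03 PM = 10 h 42 min; less 30 min break → 10 h 12 min
Thu: 7:38 AM–5:49 PM = 10 h 11 min; less 30 min break → 9 h 41 min
Fri: 6:46 AM–4:49 PM = 10 h 3 min; less 30 min break → 9 h 33 min
Sat: 11:06 AM–8:17 PM = 9 h 11 min; less 30 min break → 8 h 41 min
Sun: 5:09 AM–1:55 PM = 8 h 46 min; less 30 min break → 8 h 16 min
Total worked: 53 h 34 min = 3214 min.
Regular 40 h 0 min = 2400 min at £19.00/h; overtime 13 h 34 min = 814 min at £28.50/h.
Pay = (2400 × £19.00 + 814 × £28.50) ÷ 60 = £1146.65.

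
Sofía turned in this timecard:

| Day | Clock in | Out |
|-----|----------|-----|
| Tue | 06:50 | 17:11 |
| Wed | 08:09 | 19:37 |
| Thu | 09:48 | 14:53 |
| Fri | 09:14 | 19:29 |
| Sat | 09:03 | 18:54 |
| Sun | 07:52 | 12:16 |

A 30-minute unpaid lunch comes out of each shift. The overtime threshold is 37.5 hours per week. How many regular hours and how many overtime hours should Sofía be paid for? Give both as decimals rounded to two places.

Tue: 06:50–17:11 = 10 h 21 min; less 30 min break → 9 h 51 min
Wed: 08:09–19:37 = 11 h 28 min; less 30 min break → 10 h 58 min
Thu: 09:48–14:53 = 5 h 5 min; less 30 min break → 4 h 35 min
Fri: 09:14–19:29 = 10 h 15 min; less 30 min break → 9 h 45 min
Sat: 09:03–18:54 = 9 h 51 min; less 30 min break → 9 h 21 min
Sun: 07:52–12:16 = 4 h 24 min; less 30 min break → 3 h 54 min
Total worked: 48 h 24 min = 48.40 h.
Threshold 37.5 h → overtime 10 h 54 min, regular 37 h 30 min.

Regular 37.50 hours, overtime 10.90 hours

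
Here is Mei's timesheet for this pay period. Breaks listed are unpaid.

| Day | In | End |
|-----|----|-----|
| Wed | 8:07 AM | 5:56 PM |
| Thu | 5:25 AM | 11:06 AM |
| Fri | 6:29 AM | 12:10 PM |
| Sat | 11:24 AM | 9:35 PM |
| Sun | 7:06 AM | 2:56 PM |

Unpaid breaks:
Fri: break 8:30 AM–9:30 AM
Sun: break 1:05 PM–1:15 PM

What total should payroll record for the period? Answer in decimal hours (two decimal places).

Wed: 8:07 AM–5:56 PM = 9 h 49 min
Thu: 5:25 AM–11:06 AM = 5 h 41 min
Fri: 6:29 AM–12:10 PM = 5 h 41 min; less 60 min break → 4 h 41 min
Sat: 11:24 AM–9:35 PM = 10 h 11 min
Sun: 7:06 AM–2:56 PM = 7 h 50 min; less 10 min break → 7 h 40 min
Total: 9 h 49 min + 5 h 41 min + 4 h 41 min + 10 h 11 min + 7 h 40 min = 38 h 2 min.

38.03 hours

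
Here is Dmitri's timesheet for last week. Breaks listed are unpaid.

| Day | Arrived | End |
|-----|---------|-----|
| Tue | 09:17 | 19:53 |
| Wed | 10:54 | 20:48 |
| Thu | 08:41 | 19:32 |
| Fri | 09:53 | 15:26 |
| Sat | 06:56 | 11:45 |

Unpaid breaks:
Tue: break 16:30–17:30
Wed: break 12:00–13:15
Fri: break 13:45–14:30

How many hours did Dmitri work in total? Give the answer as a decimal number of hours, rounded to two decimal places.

Tue: 09:17–19:53 = 10 h 36 min; less 60 min break → 9 h 36 min
Wed: 10:54–20:48 = 9 h 54 min; less 75 min break → 8 h 39 min
Thu: 08:41–19:32 = 10 h 51 min
Fri: 09:53–15:26 = 5 h 33 min; less 45 min break → 4 h 48 min
Sat: 06:56–11:45 = 4 h 49 min
Total: 9 h 36 min + 8 h 39 min + 10 h 51 min + 4 h 48 min + 4 h 49 min = 38 h 43 min.

38.72 hours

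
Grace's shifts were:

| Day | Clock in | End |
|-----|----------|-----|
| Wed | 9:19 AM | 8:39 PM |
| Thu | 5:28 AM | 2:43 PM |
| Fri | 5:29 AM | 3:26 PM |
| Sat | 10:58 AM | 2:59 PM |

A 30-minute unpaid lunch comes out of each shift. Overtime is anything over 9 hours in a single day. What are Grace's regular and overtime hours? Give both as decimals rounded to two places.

Wed: 9:19 AM–8:39 PM = 11 h 20 min; less 30 min break → 10 h 50 min
Thu: 5:28 AM–2:43 PM = 9 h 15 min; less 30 min break → 8 h 45 min
Fri: 5:29 AM–3:26 PM = 9 h 57 min; less 30 min break → 9 h 27 min
Sat: 10:58 AM–2:59 PM = 4 h 1 min; less 30 min break → 3 h 31 min
Wed reg 9 h 0 min / OT 1 h 50 min; Thu reg 8 h 45 min / OT 0 h 0 min; Fri reg 9 h 0 min / OT 0 h 27 min; Sat reg 3 h 31 min / OT 0 h 0 min.
Totals: regular 30 h 16 min, overtime 2 h 17 min.

Regular 30.27 hours, overtime 2.28 hours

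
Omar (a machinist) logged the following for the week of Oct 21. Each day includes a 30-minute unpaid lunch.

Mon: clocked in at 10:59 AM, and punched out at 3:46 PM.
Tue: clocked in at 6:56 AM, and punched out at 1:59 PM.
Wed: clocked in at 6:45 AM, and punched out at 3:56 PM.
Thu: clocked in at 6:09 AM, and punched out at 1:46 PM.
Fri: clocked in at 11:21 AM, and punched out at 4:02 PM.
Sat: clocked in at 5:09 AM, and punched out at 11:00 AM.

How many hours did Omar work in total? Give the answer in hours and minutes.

Mon: 10:59 AM–3:46 PM = 4 h 47 min; less 30 min break → 4 h 17 min
Tue: 6:56 AM–1:59 PM = 7 h 3 min; less 30 min break → 6 h 33 min
Wed: 6:45 AM–3:56 PM = 9 h 11 min; less 30 min break → 8 h 41 min
Thu: 6:09 AM–1:46 PM = 7 h 37 min; less 30 min break → 7 h 7 min
Fri: 11:21 AM–4:02 PM = 4 h 41 min; less 30 min break → 4 h 11 min
Sat: 5:09 AM–11:00 AM = 5 h 51 min; less 30 min break → 5 h 21 min
Total: 4 h 17 min + 6 h 33 min + 8 h 41 min + 7 h 7 min + 4 h 11 min + 5 h 21 min = 36 h 10 min.

36 h 10 min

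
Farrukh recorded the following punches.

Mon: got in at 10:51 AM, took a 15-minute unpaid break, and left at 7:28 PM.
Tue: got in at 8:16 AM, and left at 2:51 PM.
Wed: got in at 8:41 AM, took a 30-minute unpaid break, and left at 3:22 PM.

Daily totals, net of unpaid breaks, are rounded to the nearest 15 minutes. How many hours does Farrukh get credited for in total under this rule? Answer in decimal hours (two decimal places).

Mon: 10:51 AM–7:28 PM = 8 h 37 min − 15 min = 8 h 22 min → rounds to 8 h 15 min
Tue: 8:16 AM–2:51 PM = 6 h 35 min → rounds to 6 h 30 min
Wed: 8:41 AM–3:22 PM = 6 h 41 min − 30 min = 6 h 11 min → rounds to 6 h 15 min
Total credited: 21 h 0 min.

21.00 hours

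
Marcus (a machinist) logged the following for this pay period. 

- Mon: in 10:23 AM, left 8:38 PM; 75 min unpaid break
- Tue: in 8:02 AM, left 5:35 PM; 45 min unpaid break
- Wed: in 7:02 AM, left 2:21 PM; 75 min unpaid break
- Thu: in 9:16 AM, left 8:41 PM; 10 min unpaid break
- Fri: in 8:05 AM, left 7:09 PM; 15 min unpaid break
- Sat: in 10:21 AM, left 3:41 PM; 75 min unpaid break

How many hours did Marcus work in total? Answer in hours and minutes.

50 h 1 min

Mon: 10:23 AM–8:38 PM = 10 h 15 min; less 75 min break → 9 h 0 min
Tue: 8:02 AM–5:35 PM = 9 h 33 min; less 45 min break → 8 h 48 min
Wed: 7:02 AM–2:21 PM = 7 h 19 min; less 75 min break → 6 h 4 min
Thu: 9:16 AM–8:41 PM = 11 h 25 min; less 10 min break → 11 h 15 min
Fri: 8:05 AM–7:09 PM = 11 h 4 min; less 15 min break → 10 h 49 min
Sat: 10:21 AM–3:41 PM = 5 h 20 min; less 75 min break → 4 h 5 min
Total: 9 h 0 min + 8 h 48 min + 6 h 4 min + 11 h 15 min + 10 h 49 min + 4 h 5 min = 50 h 1 min.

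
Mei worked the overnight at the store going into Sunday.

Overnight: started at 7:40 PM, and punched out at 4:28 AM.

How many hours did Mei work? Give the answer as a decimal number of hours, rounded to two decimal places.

Overnight: 7:40 PM → midnight = 4 h 20 min; midnight → 4:28 AM = 4 h 28 min; span 8 h 48 min

8.80 hours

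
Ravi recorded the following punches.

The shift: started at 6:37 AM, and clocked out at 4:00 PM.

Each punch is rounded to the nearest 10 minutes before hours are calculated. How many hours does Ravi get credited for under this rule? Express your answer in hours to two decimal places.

9.33 hours

The shift: in 6:37 AM→6:40 AM, out 4:00 PM→4:00 PM; 9 h 20 min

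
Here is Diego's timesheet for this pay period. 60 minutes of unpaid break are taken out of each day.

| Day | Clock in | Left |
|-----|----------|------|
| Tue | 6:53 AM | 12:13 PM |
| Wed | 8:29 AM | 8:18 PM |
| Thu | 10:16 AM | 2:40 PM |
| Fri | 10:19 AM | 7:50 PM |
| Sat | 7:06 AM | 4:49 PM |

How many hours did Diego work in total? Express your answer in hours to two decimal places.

Tue: 6:53 AM–12:13 PM = 5 h 20 min; less 60 min break → 4 h 20 min
Wed: 8:29 AM–8:18 PM = 11 h 49 min; less 60 min break → 10 h 49 min
Thu: 10:16 AM–2:40 PM = 4 h 24 min; less 60 min break → 3 h 24 min
Fri: 10:19 AM–7:50 PM = 9 h 31 min; less 60 min break → 8 h 31 min
Sat: 7:06 AM–4:49 PM = 9 h 43 min; less 60 min break → 8 h 43 min
Total: 4 h 20 min + 10 h 49 min + 3 h 24 min + 8 h 31 min + 8 h 43 min = 35 h 47 min.

35.78 hours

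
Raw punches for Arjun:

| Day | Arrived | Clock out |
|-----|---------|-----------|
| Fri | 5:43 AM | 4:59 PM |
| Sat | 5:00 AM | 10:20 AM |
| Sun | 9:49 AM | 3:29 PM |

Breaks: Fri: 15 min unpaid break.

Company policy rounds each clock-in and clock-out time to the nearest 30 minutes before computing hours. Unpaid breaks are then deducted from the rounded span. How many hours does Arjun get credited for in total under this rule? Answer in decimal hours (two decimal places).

Fri: in 5:43 AM→5:30 AM, out 4:59 PM→5:00 PM; 11 h 30 min − 15 min = 11 h 15 min
Sat: in 5:00 AM→5:00 AM, out 10:20 AM→10:30 AM; 5 h 30 min
Sun: in 9:49 AM→10:00 AM, out 3:29 PM→3:30 PM; 5 h 30 min
Total credited: 22 h 15 min.

22.25 hours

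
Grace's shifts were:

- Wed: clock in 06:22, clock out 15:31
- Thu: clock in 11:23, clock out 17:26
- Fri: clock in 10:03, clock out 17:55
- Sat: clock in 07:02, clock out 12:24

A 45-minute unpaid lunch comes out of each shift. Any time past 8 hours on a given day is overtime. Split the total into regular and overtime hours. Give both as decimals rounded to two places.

Regular 25.03 hours, overtime 0.40 hours

Wed: 06:22–15:31 = 9 h 9 min; less 45 min break → 8 h 24 min
Thu: 11:23–17:26 = 6 h 3 min; less 45 min break → 5 h 18 min
Fri: 10:03–17:55 = 7 h 52 min; less 45 min break → 7 h 7 min
Sat: 07:02–12:24 = 5 h 22 min; less 45 min break → 4 h 37 min
Wed reg 8 h 0 min / OT 0 h 24 min; Thu reg 5 h 18 min / OT 0 h 0 min; Fri reg 7 h 7 min / OT 0 h 0 min; Sat reg 4 h 37 min / OT 0 h 0 min.
Totals: regular 25 h 2 min, overtime 0 h 24 min.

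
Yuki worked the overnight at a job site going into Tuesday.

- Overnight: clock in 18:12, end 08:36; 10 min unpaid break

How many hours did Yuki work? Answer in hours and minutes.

14 h 14 min

Overnight: 18:12 → midnight = 5 h 48 min; midnight → 08:36 = 8 h 36 min; span 14 h 24 min; less 10 min break → 14 h 14 min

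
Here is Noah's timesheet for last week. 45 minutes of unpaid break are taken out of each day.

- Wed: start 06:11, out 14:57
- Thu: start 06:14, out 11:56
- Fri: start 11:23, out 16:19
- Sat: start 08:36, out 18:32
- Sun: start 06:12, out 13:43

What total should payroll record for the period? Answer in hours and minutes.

33 h 6 min

Wed: 06:11–14:57 = 8 h 46 min; less 45 min break → 8 h 1 min
Thu: 06:14–11:56 = 5 h 42 min; less 45 min break → 4 h 57 min
Fri: 11:23–16:19 = 4 h 56 min; less 45 min break → 4 h 11 min
Sat: 08:36–18:32 = 9 h 56 min; less 45 min break → 9 h 11 min
Sun: 06:12–13:43 = 7 h 31 min; less 45 min break → 6 h 46 min
Total: 8 h 1 min + 4 h 57 min + 4 h 11 min + 9 h 11 min + 6 h 46 min = 33 h 6 min.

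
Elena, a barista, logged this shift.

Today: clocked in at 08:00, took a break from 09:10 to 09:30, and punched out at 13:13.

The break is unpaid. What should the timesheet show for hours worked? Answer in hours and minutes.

4 h 53 min

Today: 08:00–13:13 = 5 h 13 min; less 20 min break → 4 h 53 min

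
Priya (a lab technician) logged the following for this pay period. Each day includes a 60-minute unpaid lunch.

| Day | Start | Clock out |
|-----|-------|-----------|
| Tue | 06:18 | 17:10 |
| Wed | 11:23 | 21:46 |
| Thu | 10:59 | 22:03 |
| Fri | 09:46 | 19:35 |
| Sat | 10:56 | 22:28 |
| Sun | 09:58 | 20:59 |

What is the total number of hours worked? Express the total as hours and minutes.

Tue: 06:18–17:10 = 10 h 52 min; less 60 min break → 9 h 52 min
Wed: 11:23–21:46 = 10 h 23 min; less 60 min break → 9 h 23 min
Thu: 10:59–22:03 = 11 h 4 min; less 60 min break → 10 h 4 min
Fri: 09:46–19:35 = 9 h 49 min; less 60 min break → 8 h 49 min
Sat: 10:56–22:28 = 11 h 32 min; less 60 min break → 10 h 32 min
Sun: 09:58–20:59 = 11 h 1 min; less 60 min break → 10 h 1 min
Total: 9 h 52 min + 9 h 23 min + 10 h 4 min + 8 h 49 min + 10 h 32 min + 10 h 1 min = 58 h 41 min.

58 h 41 min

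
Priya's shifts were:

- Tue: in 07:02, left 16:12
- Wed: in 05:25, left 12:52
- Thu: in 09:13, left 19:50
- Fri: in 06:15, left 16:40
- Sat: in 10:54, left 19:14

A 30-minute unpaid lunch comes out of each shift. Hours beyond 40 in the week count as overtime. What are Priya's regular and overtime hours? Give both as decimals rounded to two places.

Regular 40.00 hours, overtime 3.48 hours

Tue: 07:02–16:12 = 9 h 10 min; less 30 min break → 8 h 40 min
Wed: 05:25–12:52 = 7 h 27 min; less 30 min break → 6 h 57 min
Thu: 09:13–19:50 = 10 h 37 min; less 30 min break → 10 h 7 min
Fri: 06:15–16:40 = 10 h 25 min; less 30 min break → 9 h 55 min
Sat: 10:54–19:14 = 8 h 20 min; less 30 min break → 7 h 50 min
Total worked: 43 h 29 min = 43.48 h.
Threshold 40 h → overtime 3 h 29 min, regular 40 h 0 min.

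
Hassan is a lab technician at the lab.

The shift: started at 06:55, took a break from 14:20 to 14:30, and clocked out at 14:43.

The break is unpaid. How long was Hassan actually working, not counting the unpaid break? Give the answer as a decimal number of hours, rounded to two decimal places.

7.63 hours

The shift: 06:55–14:43 = 7 h 48 min; less 10 min break → 7 h 38 min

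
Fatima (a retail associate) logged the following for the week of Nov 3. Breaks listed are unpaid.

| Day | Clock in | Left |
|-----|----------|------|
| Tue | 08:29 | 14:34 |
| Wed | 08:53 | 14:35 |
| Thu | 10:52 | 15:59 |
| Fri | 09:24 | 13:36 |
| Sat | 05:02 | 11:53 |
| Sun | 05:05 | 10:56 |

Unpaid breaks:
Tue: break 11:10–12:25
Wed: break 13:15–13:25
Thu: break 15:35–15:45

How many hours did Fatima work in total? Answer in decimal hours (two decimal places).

Tue: 08:29–14:34 = 6 h 5 min; less 75 min break → 4 h 50 min
Wed: 08:53–14:35 = 5 h 42 min; less 10 min break → 5 h 32 min
Thu: 10:52–15:59 = 5 h 7 min; less 10 min break → 4 h 57 min
Fri: 09:24–13:36 = 4 h 12 min
Sat: 05:02–11:53 = 6 h 51 min
Sun: 05:05–10:56 = 5 h 51 min
Total: 4 h 50 min + 5 h 32 min + 4 h 57 min + 4 h 12 min + 6 h 51 min + 5 h 51 min = 32 h 13 min.

32.22 hours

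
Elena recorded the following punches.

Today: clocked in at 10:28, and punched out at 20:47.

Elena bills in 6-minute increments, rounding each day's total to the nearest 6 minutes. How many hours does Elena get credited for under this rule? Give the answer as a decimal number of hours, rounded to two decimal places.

Today: 10:28–20:47 = 10 h 19 min → rounds to 10 h 18 min

10.30 hours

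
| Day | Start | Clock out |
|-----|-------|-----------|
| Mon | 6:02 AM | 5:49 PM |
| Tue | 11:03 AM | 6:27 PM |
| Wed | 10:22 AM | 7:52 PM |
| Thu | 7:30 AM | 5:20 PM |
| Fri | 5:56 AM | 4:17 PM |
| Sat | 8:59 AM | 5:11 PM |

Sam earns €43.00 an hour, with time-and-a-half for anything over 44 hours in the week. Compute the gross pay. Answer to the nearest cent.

Mon: 6:02 AM–5:49 PM = 11 h 47 min
Tue: 11:03 AM–6:27 PM = 7 h 24 min
Wed: 10:22 AM–7:52 PM = 9 h 30 min
Thu: 7:30 AM–5:20 PM = 9 h 50 min
Fri: 5:56 AM–4:17 PM = 10 h 21 min
Sat: 8:59 AM–5:11 PM = 8 h 12 min
Total worked: 57 h 4 min = 3424 min.
Regular 44 h 0 min = 2640 min at €43.00/h; overtime 13 h 4 min = 784 min at €64.50/h.
Pay = (2640 × €43.00 + 784 × €64.50) ÷ 60 = €2734.80.

€2734.80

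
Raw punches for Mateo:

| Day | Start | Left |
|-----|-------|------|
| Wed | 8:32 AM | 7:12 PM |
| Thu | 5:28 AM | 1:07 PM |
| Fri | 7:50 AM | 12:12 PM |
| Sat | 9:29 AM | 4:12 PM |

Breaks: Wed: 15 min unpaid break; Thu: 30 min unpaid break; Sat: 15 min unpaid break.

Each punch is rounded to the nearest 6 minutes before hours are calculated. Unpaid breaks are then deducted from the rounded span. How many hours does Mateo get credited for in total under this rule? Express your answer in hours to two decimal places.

28.40 hours

Wed: in 8:32 AM→8:30 AM, out 7:12 PM→7:12 PM; 10 h 42 min − 15 min = 10 h 27 min
Thu: in 5:28 AM→5:30 AM, out 1:07 PM→1:06 PM; 7 h 36 min − 30 min = 7 h 6 min
Fri: in 7:50 AM→7:48 AM, out 12:12 PM→12:12 PM; 4 h 24 min
Sat: in 9:29 AM→9:30 AM, out 4:12 PM→4:12 PM; 6 h 42 min − 15 min = 6 h 27 min
Total credited: 28 h 24 min.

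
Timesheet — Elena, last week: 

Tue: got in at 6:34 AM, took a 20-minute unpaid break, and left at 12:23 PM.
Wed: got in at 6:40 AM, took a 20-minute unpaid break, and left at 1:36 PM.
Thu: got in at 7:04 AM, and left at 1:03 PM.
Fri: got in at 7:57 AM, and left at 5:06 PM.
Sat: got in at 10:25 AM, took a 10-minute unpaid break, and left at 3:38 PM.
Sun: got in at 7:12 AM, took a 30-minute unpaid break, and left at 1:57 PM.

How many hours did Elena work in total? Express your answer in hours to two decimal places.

Tue: 6:34 AM–12:23 PM = 5 h 49 min; less 20 min break → 5 h 29 min
Wed: 6:40 AM–1:36 PM = 6 h 56 min; less 20 min break → 6 h 36 min
Thu: 7:04 AM–1:03 PM = 5 h 59 min
Fri: 7:57 AM–5:06 PM = 9 h 9 min
Sat: 10:25 AM–3:38 PM = 5 h 13 min; less 10 min break → 5 h 3 min
Sun: 7:12 AM–1:57 PM = 6 h 45 min; less 30 min break → 6 h 15 min
Total: 5 h 29 min + 6 h 36 min + 5 h 59 min + 9 h 9 min + 5 h 3 min + 6 h 15 min = 38 h 31 min.

38.52 hours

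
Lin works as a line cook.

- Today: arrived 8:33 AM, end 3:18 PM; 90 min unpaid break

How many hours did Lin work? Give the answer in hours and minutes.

5 h 15 min

Today: 8:33 AM–3:18 PM = 6 h 45 min; less 90 min break → 5 h 15 min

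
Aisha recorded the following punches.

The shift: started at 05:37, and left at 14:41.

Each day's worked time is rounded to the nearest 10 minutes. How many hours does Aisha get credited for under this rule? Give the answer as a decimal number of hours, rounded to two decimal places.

The shift: 05:37–14:41 = 9 h 4 min → rounds to 9 h 0 min

9.00 hours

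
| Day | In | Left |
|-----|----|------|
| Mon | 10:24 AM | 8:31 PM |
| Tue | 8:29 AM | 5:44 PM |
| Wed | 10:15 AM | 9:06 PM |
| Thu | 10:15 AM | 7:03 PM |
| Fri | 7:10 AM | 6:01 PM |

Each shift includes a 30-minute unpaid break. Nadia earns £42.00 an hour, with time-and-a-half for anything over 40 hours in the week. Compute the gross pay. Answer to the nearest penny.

Mon: 10:24 AM–8:31 PM = 10 h 7 min; less 30 min break → 9 h 37 min
Tue: 8:29 AM–5:44 PM = 9 h 15 min; less 30 min break → 8 h 45 min
Wed: 10:15 AM–9:06 PM = 10 h 51 min; less 30 min break → 10 h 21 min
Thu: 10:15 AM–7:03 PM = 8 h 48 min; less 30 min break → 8 h 18 min
Fri: 7:10 AM–6:01 PM = 10 h 51 min; less 30 min break → 10 h 21 min
Total worked: 47 h 22 min = 2842 min.
Regular 40 h 0 min = 2400 min at £42.00/h; overtime 7 h 22 min = 442 min at £63.00/h.
Pay = (2400 × £42.00 + 442 × £63.00) ÷ 60 = £2144.10.

£2144.10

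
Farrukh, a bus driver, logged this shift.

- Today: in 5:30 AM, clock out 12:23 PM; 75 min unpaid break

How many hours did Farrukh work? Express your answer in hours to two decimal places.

5.63 hours

Today: 5:30 AM–12:23 PM = 6 h 53 min; less 75 min break → 5 h 38 min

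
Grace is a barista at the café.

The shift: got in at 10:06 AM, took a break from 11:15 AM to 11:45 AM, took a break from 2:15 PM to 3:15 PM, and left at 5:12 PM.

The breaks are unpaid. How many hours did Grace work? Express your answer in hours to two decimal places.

The shift: 10:06 AM–5:12 PM = 7 h 6 min; less 90 min break → 5 h 36 min

5.60 hours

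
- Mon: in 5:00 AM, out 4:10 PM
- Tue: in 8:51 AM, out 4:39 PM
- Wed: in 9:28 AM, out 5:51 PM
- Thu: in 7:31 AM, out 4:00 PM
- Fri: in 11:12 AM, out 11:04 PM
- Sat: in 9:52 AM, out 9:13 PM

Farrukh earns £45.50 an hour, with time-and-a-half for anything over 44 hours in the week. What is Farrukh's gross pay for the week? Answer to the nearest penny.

Mon: 5:00 AM–4:10 PM = 11 h 10 min
Tue: 8:51 AM–4:39 PM = 7 h 48 min
Wed: 9:28 AM–5:51 PM = 8 h 23 min
Thu: 7:31 AM–4:00 PM = 8 h 29 min
Fri: 11:12 AM–11:04 PM = 11 h 52 min
Sat: 9:52 AM–9:13 PM = 11 h 21 min
Total worked: 59 h 3 min = 3543 min.
Regular 44 h 0 min = 2640 min at £45.50/h; overtime 15 h 3 min = 903 min at £68.25/h.
Pay = (2640 × £45.50 + 903 × £68.25) ÷ 60 = £3029.16.

£3029.16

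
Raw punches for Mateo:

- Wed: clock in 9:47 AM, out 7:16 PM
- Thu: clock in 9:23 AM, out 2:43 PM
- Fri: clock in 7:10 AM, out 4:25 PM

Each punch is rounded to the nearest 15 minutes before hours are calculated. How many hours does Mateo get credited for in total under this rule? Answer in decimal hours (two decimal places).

Wed: in 9:47 AM→9:45 AM, out 7:16 PM→7:15 PM; 9 h 30 min
Thu: in 9:23 AM→9:30 AM, out 2:43 PM→2:45 PM; 5 h 15 min
Fri: in 7:10 AM→7:15 AM, out 4:25 PM→4:30 PM; 9 h 15 min
Total credited: 24 h 0 min.

24.00 hours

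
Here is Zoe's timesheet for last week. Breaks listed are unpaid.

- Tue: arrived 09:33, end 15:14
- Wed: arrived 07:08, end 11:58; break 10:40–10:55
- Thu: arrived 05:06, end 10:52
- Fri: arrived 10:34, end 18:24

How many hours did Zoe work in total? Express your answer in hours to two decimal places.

23.87 hours

Tue: 09:33–15:14 = 5 h 41 min
Wed: 07:08–11:58 = 4 h 50 min; less 15 min break → 4 h 35 min
Thu: 05:06–10:52 = 5 h 46 min
Fri: 10:34–18:24 = 7 h 50 min
Total: 5 h 41 min + 4 h 35 min + 5 h 46 min + 7 h 50 min = 23 h 52 min.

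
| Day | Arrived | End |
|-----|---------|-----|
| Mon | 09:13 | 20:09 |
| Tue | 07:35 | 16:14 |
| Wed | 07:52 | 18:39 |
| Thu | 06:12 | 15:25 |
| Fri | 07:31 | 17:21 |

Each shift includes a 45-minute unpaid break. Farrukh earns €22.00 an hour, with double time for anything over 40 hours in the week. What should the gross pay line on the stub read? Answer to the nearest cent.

€1129.33

Mon: 09:13–20:09 = 10 h 56 min; less 45 min break → 10 h 11 min
Tue: 07:35–16:14 = 8 h 39 min; less 45 min break → 7 h 54 min
Wed: 07:52–18:39 = 10 h 47 min; less 45 min break → 10 h 2 min
Thu: 06:12–15:25 = 9 h 13 min; less 45 min break → 8 h 28 min
Fri: 07:31–17:21 = 9 h 50 min; less 45 min break → 9 h 5 min
Total worked: 45 h 40 min = 2740 min.
Regular 40 h 0 min = 2400 min at €22.00/h; overtime 5 h 40 min = 340 min at €44.00/h.
Pay = (2400 × €22.00 + 340 × €44.00) ÷ 60 = €1129.33.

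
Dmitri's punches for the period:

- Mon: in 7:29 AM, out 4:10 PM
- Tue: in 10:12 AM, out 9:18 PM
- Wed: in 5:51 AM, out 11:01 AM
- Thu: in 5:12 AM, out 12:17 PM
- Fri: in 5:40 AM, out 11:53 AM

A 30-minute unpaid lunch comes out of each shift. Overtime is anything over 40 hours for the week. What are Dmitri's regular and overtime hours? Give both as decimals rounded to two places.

Regular 35.75 hours, overtime 0.00 hours

Mon: 7:29 AM–4:10 PM = 8 h 41 min; less 30 min break → 8 h 11 min
Tue: 10:12 AM–9:18 PM = 11 h 6 min; less 30 min break → 10 h 36 min
Wed: 5:51 AM–11:01 AM = 5 h 10 min; less 30 min break → 4 h 40 min
Thu: 5:12 AM–12:17 PM = 7 h 5 min; less 30 min break → 6 h 35 min
Fri: 5:40 AM–11:53 AM = 6 h 13 min; less 30 min break → 5 h 43 min
Total worked: 35 h 45 min = 35.75 h.
Threshold 40 h → overtime 0 h 0 min, regular 35 h 45 min.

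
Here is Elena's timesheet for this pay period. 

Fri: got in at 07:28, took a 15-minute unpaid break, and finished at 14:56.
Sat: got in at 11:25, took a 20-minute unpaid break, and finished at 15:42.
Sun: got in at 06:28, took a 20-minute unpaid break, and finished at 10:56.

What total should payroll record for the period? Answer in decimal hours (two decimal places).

15.30 hours

Fri: 07:28–14:56 = 7 h 28 min; less 15 min break → 7 h 13 min
Sat: 11:25–15:42 = 4 h 17 min; less 20 min break → 3 h 57 min
Sun: 06:28–10:56 = 4 h 28 min; less 20 min break → 4 h 8 min
Total: 7 h 13 min + 3 h 57 min + 4 h 8 min = 15 h 18 min.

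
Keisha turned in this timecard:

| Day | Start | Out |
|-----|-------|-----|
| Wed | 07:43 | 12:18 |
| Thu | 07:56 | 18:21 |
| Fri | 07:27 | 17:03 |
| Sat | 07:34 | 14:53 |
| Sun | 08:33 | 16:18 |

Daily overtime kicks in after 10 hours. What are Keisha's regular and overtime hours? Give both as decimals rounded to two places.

Wed: 07:43–12:18 = 4 h 35 min
Thu: 07:56–18:21 = 10 h 25 min
Fri: 07:27–17:03 = 9 h 36 min
Sat: 07:34–14:53 = 7 h 19 min
Sun: 08:33–16:18 = 7 h 45 min
Wed reg 4 h 35 min / OT 0 h 0 min; Thu reg 10 h 0 min / OT 0 h 25 min; Fri reg 9 h 36 min / OT 0 h 0 min; Sat reg 7 h 19 min / OT 0 h 0 min; Sun reg 7 h 45 min / OT 0 h 0 min.
Totals: regular 39 h 15 min, overtime 0 h 25 min.

Regular 39.25 hours, overtime 0.42 hours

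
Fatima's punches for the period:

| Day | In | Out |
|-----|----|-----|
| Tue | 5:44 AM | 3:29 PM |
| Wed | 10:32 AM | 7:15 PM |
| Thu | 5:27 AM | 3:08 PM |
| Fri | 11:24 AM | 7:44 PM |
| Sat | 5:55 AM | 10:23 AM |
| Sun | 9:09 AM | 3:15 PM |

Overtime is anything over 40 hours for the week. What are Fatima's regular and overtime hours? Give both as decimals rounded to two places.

Regular 40.00 hours, overtime 7.05 hours

Tue: 5:44 AM–3:29 PM = 9 h 45 min
Wed: 10:32 AM–7:15 PM = 8 h 43 min
Thu: 5:27 AM–3:08 PM = 9 h 41 min
Fri: 11:24 AM–7:44 PM = 8 h 20 min
Sat: 5:55 AM–10:23 AM = 4 h 28 min
Sun: 9:09 AM–3:15 PM = 6 h 6 min
Total worked: 47 h 3 min = 47.05 h.
Threshold 40 h → overtime 7 h 3 min, regular 40 h 0 min.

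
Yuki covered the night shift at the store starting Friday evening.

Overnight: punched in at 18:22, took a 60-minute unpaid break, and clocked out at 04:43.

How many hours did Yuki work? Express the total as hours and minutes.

9 h 21 min

Overnight: 18:22 → midnight = 5 h 38 min; midnight → 04:43 = 4 h 43 min; span 10 h 21 min; less 60 min break → 9 h 21 min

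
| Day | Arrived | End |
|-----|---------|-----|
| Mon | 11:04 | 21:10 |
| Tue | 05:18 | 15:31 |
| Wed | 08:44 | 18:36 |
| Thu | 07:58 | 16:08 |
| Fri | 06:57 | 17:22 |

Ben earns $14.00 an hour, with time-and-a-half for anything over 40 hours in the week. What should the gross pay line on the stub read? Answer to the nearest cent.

Mon: 11:04–21:10 = 10 h 6 min
Tue: 05:18–15:31 = 10 h 13 min
Wed: 08:44–18:36 = 9 h 52 min
Thu: 07:58–16:08 = 8 h 10 min
Fri: 06:57–17:22 = 10 h 25 min
Total worked: 48 h 46 min = 2926 min.
Regular 40 h 0 min = 2400 min at $14.00/h; overtime 8 h 46 min = 526 min at $21.00/h.
Pay = (2400 × $14.00 + 526 × $21.00) ÷ 60 = $744.10.

$744.10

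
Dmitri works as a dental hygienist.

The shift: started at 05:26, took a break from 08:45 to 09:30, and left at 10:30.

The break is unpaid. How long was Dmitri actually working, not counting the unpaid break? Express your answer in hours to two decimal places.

4.32 hours

The shift: 05:26–10:30 = 5 h 4 min; less 45 min break → 4 h 19 min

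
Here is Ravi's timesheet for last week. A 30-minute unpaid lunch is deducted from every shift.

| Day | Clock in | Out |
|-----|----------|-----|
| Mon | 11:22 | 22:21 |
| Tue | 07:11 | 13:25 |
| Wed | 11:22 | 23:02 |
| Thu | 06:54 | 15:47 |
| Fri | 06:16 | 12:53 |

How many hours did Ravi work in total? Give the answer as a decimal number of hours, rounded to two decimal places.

Mon: 11:22–22:21 = 10 h 59 min; less 30 min break → 10 h 29 min
Tue: 07:11–13:25 = 6 h 14 min; less 30 min break → 5 h 44 min
Wed: 11:22–23:02 = 11 h 40 min; less 30 min break → 11 h 10 min
Thu: 06:54–15:47 = 8 h 53 min; less 30 min break → 8 h 23 min
Fri: 06:16–12:53 = 6 h 37 min; less 30 min break → 6 h 7 min
Total: 10 h 29 min + 5 h 44 min + 11 h 10 min + 8 h 23 min + 6 h 7 min = 41 h 53 min.

41.88 hours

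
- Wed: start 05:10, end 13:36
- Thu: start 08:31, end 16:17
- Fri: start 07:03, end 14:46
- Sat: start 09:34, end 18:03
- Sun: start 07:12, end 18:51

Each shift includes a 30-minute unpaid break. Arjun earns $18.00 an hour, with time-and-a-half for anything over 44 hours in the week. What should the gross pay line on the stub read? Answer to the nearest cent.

$747.90

Wed: 05:10–13:36 = 8 h 26 min; less 30 min break → 7 h 56 min
Thu: 08:31–16:17 = 7 h 46 min; less 30 min break → 7 h 16 min
Fri: 07:03–14:46 = 7 h 43 min; less 30 min break → 7 h 13 min
Sat: 09:34–18:03 = 8 h 29 min; less 30 min break → 7 h 59 min
Sun: 07:12–18:51 = 11 h 39 min; less 30 min break → 11 h 9 min
Total worked: 41 h 33 min = 2493 min.
Regular 41 h 33 min = 2493 min at $18.00/h; overtime 0 h 0 min = 0 min at $27.00/h.
Pay = (2493 × $18.00 + 0 × $27.00) ÷ 60 = $747.90.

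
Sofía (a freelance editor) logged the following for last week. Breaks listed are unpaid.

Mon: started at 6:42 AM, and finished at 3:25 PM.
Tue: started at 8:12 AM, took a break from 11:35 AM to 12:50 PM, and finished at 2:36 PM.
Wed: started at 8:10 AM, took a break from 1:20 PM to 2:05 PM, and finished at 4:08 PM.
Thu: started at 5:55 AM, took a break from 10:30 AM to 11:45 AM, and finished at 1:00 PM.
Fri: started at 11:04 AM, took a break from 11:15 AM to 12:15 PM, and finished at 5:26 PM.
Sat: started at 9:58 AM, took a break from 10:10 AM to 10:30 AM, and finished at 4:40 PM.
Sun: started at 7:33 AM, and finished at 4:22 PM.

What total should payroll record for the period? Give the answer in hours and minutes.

47 h 28 min

Mon: 6:42 AM–3:25 PM = 8 h 43 min
Tue: 8:12 AM–2:36 PM = 6 h 24 min; less 75 min break → 5 h 9 min
Wed: 8:10 AM–4:08 PM = 7 h 58 min; less 45 min break → 7 h 13 min
Thu: 5:55 AM–1:00 PM = 7 h 5 min; less 75 min break → 5 h 50 min
Fri: 11:04 AM–5:26 PM = 6 h 22 min; less 60 min break → 5 h 22 min
Sat: 9:58 AM–4:40 PM = 6 h 42 min; less 20 min break → 6 h 22 min
Sun: 7:33 AM–4:22 PM = 8 h 49 min
Total: 8 h 43 min + 5 h 9 min + 7 h 13 min + 5 h 50 min + 5 h 22 min + 6 h 22 min + 8 h 49 min = 47 h 28 min.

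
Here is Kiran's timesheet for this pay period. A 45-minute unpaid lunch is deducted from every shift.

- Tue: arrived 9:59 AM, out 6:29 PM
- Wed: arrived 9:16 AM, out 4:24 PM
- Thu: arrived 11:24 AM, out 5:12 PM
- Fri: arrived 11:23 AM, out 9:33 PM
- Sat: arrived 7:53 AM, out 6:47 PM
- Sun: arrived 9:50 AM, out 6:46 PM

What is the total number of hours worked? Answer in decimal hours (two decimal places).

Tue: 9:59 AM–6:29 PM = 8 h 30 min; less 45 min break → 7 h 45 min
Wed: 9:16 AM–4:24 PM = 7 h 8 min; less 45 min break → 6 h 23 min
Thu: 11:24 AM–5:12 PM = 5 h 48 min; less 45 min break → 5 h 3 min
Fri: 11:23 AM–9:33 PM = 10 h 10 min; less 45 min break → 9 h 25 min
Sat: 7:53 AM–6:47 PM = 10 h 54 min; less 45 min break → 10 h 9 min
Sun: 9:50 AM–6:46 PM = 8 h 56 min; less 45 min break → 8 h 11 min
Total: 7 h 45 min + 6 h 23 min + 5 h 3 min + 9 h 25 min + 10 h 9 min + 8 h 11 min = 46 h 56 min.

46.93 hours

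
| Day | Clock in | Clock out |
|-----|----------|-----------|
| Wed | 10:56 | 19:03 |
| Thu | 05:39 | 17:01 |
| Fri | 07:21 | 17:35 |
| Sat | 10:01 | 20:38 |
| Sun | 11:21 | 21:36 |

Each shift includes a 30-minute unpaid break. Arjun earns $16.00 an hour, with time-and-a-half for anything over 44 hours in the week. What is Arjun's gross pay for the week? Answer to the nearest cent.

$802.00

Wed: 10:56–19:03 = 8 h 7 min; less 30 min break → 7 h 37 min
Thu: 05:39–17:01 = 11 h 22 min; less 30 min break → 10 h 52 min
Fri: 07:21–17:35 = 10 h 14 min; less 30 min break → 9 h 44 min
Sat: 10:01–20:38 = 10 h 37 min; less 30 min break → 10 h 7 min
Sun: 11:21–21:36 = 10 h 15 min; less 30 min break → 9 h 45 min
Total worked: 48 h 5 min = 2885 min.
Regular 44 h 0 min = 2640 min at $16.00/h; overtime 4 h 5 min = 245 min at $24.00/h.
Pay = (2640 × $16.00 + 245 × $24.00) ÷ 60 = $802.00.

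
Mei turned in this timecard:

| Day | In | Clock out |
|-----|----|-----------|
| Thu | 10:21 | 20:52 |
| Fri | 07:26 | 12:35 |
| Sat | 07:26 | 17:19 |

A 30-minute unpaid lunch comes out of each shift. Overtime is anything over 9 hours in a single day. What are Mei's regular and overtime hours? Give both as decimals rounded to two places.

Thu: 10:21–20:52 = 10 h 31 min; less 30 min break → 10 h 1 min
Fri: 07:26–12:35 = 5 h 9 min; less 30 min break → 4 h 39 min
Sat: 07:26–17:19 = 9 h 53 min; less 30 min break → 9 h 23 min
Thu reg 9 h 0 min / OT 1 h 1 min; Fri reg 4 h 39 min / OT 0 h 0 min; Sat reg 9 h 0 min / OT 0 h 23 min.
Totals: regular 22 h 39 min, overtime 1 h 24 min.

Regular 22.65 hours, overtime 1.40 hours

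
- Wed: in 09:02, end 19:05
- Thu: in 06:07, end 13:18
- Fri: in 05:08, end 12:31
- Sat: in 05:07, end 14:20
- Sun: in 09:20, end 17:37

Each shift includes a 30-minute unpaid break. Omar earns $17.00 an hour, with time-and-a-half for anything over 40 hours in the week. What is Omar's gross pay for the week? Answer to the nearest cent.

$673.48

Wed: 09:02–19:05 = 10 h 3 min; less 30 min break → 9 h 33 min
Thu: 06:07–13:18 = 7 h 11 min; less 30 min break → 6 h 41 min
Fri: 05:08–12:31 = 7 h 23 min; less 30 min break → 6 h 53 min
Sat: 05:07–14:20 = 9 h 13 min; less 30 min break → 8 h 43 min
Sun: 09:20–17:37 = 8 h 17 min; less 30 min break → 7 h 47 min
Total worked: 39 h 37 min = 2377 min.
Regular 39 h 37 min = 2377 min at $17.00/h; overtime 0 h 0 min = 0 min at $25.50/h.
Pay = (2377 × $17.00 + 0 × $25.50) ÷ 60 = $673.48.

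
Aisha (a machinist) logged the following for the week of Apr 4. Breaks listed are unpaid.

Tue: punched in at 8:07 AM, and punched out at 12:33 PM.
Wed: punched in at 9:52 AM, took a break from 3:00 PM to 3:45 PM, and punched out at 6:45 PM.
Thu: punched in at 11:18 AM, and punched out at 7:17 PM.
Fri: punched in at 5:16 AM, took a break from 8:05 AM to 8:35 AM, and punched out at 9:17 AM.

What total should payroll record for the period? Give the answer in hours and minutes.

Tue: 8:07 AM–12:33 PM = 4 h 26 min
Wed: 9:52 AM–6:45 PM = 8 h 53 min; less 45 min break → 8 h 8 min
Thu: 11:18 AM–7:17 PM = 7 h 59 min
Fri: 5:16 AM–9:17 AM = 4 h 1 min; less 30 min break → 3 h 31 min
Total: 4 h 26 min + 8 h 8 min + 7 h 59 min + 3 h 31 min = 24 h 4 min.

24 h 4 min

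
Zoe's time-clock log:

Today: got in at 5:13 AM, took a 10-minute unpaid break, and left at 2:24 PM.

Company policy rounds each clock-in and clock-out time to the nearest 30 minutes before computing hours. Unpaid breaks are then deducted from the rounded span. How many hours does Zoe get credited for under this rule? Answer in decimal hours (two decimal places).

9.33 hours

Today: in 5:13 AM→5:00 AM, out 2:24 PM→2:30 PM; 9 h 30 min − 10 min = 9 h 20 min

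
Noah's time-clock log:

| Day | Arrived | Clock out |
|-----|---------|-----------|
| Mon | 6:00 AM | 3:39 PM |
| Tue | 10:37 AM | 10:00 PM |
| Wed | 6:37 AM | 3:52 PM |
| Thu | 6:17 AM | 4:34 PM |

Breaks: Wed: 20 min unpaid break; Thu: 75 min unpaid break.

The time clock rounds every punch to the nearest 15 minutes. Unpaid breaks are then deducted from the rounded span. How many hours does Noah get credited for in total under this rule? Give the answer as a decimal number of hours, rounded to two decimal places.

Mon: in 6:00 AM→6:00 AM, out 3:39 PM→3:45 PM; 9 h 45 min
Tue: in 10:37 AM→10:30 AM, out 10:00 PM→10:00 PM; 11 h 30 min
Wed: in 6:37 AM→6:30 AM, out 3:52 PM→3:45 PM; 9 h 15 min − 20 min = 8 h 55 min
Thu: in 6:17 AM→6:15 AM, out 4:34 PM→4:30 PM; 10 h 15 min − 75 min = 9 h 0 min
Total credited: 39 h 10 min.

39.17 hours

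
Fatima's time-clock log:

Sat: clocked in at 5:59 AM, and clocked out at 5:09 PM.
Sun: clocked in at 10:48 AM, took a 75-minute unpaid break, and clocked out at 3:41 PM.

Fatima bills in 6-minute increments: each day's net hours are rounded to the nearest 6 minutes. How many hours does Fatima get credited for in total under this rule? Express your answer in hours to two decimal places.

Sat: 5:59 AM–5:09 PM = 11 h 10 min → rounds to 11 h 12 min
Sun: 10:48 AM–3:41 PM = 4 h 53 min − 75 min = 3 h 38 min → rounds to 3 h 36 min
Total credited: 14 h 48 min.

14.80 hours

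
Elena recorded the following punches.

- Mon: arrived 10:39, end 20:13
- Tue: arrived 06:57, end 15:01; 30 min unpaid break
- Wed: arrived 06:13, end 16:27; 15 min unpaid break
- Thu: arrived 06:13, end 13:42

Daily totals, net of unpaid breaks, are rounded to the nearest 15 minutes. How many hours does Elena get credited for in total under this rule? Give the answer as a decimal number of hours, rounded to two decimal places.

Mon: 10:39–20:13 = 9 h 34 min → rounds to 9 h 30 min
Tue: 06:57–15:01 = 8 h 4 min − 30 min = 7 h 34 min → rounds to 7 h 30 min
Wed: 06:13–16:27 = 10 h 14 min − 15 min = 9 h 59 min → rounds to 10 h 0 min
Thu: 06:13–13:42 = 7 h 29 min → rounds to 7 h 30 min
Total credited: 34 h 30 min.

34.50 hours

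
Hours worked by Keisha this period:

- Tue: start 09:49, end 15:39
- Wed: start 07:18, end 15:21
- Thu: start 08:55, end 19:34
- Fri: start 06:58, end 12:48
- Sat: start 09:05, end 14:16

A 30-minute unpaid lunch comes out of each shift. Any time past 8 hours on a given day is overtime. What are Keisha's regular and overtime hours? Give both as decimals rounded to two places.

Regular 30.90 hours, overtime 2.15 hours

Tue: 09:49–15:39 = 5 h 50 min; less 30 min break → 5 h 20 min
Wed: 07:18–15:21 = 8 h 3 min; less 30 min break → 7 h 33 min
Thu: 08:55–19:34 = 10 h 39 min; less 30 min break → 10 h 9 min
Fri: 06:58–12:48 = 5 h 50 min; less 30 min break → 5 h 20 min
Sat: 09:05–14:16 = 5 h 11 min; less 30 min break → 4 h 41 min
Tue reg 5 h 20 min / OT 0 h 0 min; Wed reg 7 h 33 min / OT 0 h 0 min; Thu reg 8 h 0 min / OT 2 h 9 min; Fri reg 5 h 20 min / OT 0 h 0 min; Sat reg 4 h 41 min / OT 0 h 0 min.
Totals: regular 30 h 54 min, overtime 2 h 9 min.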